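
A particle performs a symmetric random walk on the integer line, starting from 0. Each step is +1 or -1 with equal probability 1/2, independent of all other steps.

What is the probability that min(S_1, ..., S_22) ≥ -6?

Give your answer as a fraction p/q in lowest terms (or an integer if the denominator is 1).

Let f(t,s) = #length-t paths at position s with S_1..S_t all ≥ -6.
f(t,s) = f(t-1,s-1) + f(t-1,s+1) for s ≥ -6; f(t,s) = 0 for s < -6.
t=0: f(0,0)=1
t=1: f(1,-1)=1 f(1,1)=1
t=2: f(2,-2)=1 f(2,0)=2 f(2,2)=1
t=3: f(3,-3)=1 f(3,-1)=3 f(3,1)=3 f(3,3)=1
t=4: f(4,-4)=1 f(4,-2)=4 f(4,0)=6 f(4,2)=4 f(4,4)=1
t=5: f(5,-5)=1 f(5,-3)=5 f(5,-1)=10 f(5,1)=10 f(5,3)=5 f(5,5)=1
t=6: f(6,-6)=1 f(6,-4)=6 f(6,-2)=15 f(6,0)=20 f(6,2)=15 f(6,4)=6 f(6,6)=1
t=7: f(7,-5)=7 f(7,-3)=21 f(7,-1)=35 f(7,1)=35 f(7,3)=21 f(7,5)=7 f(7,7)=1
t=8: f(8,-6)=7 f(8,-4)=28 f(8,-2)=56 f(8,0)=70 f(8,2)=56 f(8,4)=28 f(8,6)=8 f(8,8)=1
t=9: f(9,-5)=35 f(9,-3)=84 f(9,-1)=126 f(9,1)=126 f(9,3)=84 f(9,5)=36 f(9,7)=9 f(9,9)=1
t=10: f(10,-6)=35 f(10,-4)=119 f(10,-2)=210 f(10,0)=252 f(10,2)=210 f(10,4)=120 f(10,6)=45 f(10,8)=10 f(10,10)=1
t=11: f(11,-5)=154 f(11,-3)=329 f(11,-1)=462 f(11,1)=462 f(11,3)=330 f(11,5)=165 f(11,7)=55 f(11,9)=11 f(11,11)=1
t=12: f(12,-6)=154 f(12,-4)=483 f(12,-2)=791 f(12,0)=924 f(12,2)=792 f(12,4)=495 f(12,6)=220 f(12,8)=66 f(12,10)=12 f(12,12)=1
t=13: f(13,-5)=637 f(13,-3)=1274 f(13,-1)=1715 f(13,1)=1716 f(13,3)=1287 f(13,5)=715 f(13,7)=286 f(13,9)=78 f(13,11)=13 f(13,13)=1
t=14: f(14,-6)=637 f(14,-4)=1911 f(14,-2)=2989 f(14,0)=3431 f(14,2)=3003 f(14,4)=2002 f(14,6)=1001 f(14,8)=364 f(14,10)=91 f(14,12)=14 f(14,14)=1
t=15: f(15,-5)=2548 f(15,-3)=4900 f(15,-1)=6420 f(15,1)=6434 f(15,3)=5005 f(15,5)=3003 f(15,7)=1365 f(15,9)=455 f(15,11)=105 f(15,13)=15 f(15,15)=1
t=16: f(16,-6)=2548 f(16,-4)=7448 f(16,-2)=11320 f(16,0)=12854 f(16,2)=11439 f(16,4)=8008 f(16,6)=4368 f(16,8)=1820 f(16,10)=560 f(16,12)=120 f(16,14)=16 f(16,16)=1
t=17: f(17,-5)=9996 f(17,-3)=18768 f(17,-1)=24174 f(17,1)=24293 f(17,3)=19447 f(17,5)=12376 f(17,7)=6188 f(17,9)=2380 f(17,11)=680 f(17,13)=136 f(17,15)=17 f(17,17)=1
t=18: f(18,-6)=9996 f(18,-4)=28764 f(18,-2)=42942 f(18,0)=48467 f(18,2)=43740 f(18,4)=31823 f(18,6)=18564 f(18,8)=8568 f(18,10)=3060 f(18,12)=816 f(18,14)=153 f(18,16)=18 f(18,18)=1
t=19: f(19,-5)=38760 f(19,-3)=71706 f(19,-1)=91409 f(19,1)=92207 f(19,3)=75563 f(19,5)=50387 f(19,7)=27132 f(19,9)=11628 f(19,11)=3876 f(19,13)=969 f(19,15)=171 f(19,17)=19 f(19,19)=1
t=20: f(20,-6)=38760 f(20,-4)=110466 f(20,-2)=163115 f(20,0)=183616 f(20,2)=167770 f(20,4)=125950 f(20,6)=77519 f(20,8)=38760 f(20,10)=15504 f(20,12)=4845 f(20,14)=1140 f(20,16)=190 f(20,18)=20 f(20,20)=1
t=21: f(21,-5)=149226 f(21,-3)=273581 f(21,-1)=346731 f(21,1)=351386 f(21,3)=293720 f(21,5)=203469 f(21,7)=116279 f(21,9)=54264 f(21,11)=20349 f(21,13)=5985 f(21,15)=1330 f(21,17)=210 f(21,19)=21 f(21,21)=1
t=22: f(22,-6)=149226 f(22,-4)=422807 f(22,-2)=620312 f(22,0)=698117 f(22,2)=645106 f(22,4)=497189 f(22,6)=319748 f(22,8)=170543 f(22,10)=74613 f(22,12)=26334 f(22,14)=7315 f(22,16)=1540 f(22,18)=231 f(22,20)=22 f(22,22)=1
Σ_s f(22,s) = 3633104
P = 3633104/4194304 = 227069/262144

Answer: 227069/262144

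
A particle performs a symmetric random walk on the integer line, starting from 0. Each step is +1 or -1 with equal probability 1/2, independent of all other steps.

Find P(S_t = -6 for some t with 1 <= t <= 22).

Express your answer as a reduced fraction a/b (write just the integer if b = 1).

Answer: 440485/2097152

Derivation:
Count via complement. Let g(t,s) = #length-t paths at position s with S_1..S_t all ≠ -6.
g(t,s) = g(t-1,s-1) + g(t-1,s+1) for s ≠ -6; g(t,-6) = 0.
t=0: g(0,0)=1
t=1: g(1,-1)=1 g(1,1)=1
t=2: g(2,-2)=1 g(2,0)=2 g(2,2)=1
t=3: g(3,-3)=1 g(3,-1)=3 g(3,1)=3 g(3,3)=1
t=4: g(4,-4)=1 g(4,-2)=4 g(4,0)=6 g(4,2)=4 g(4,4)=1
t=5: g(5,-5)=1 g(5,-3)=5 g(5,-1)=10 g(5,1)=10 g(5,3)=5 g(5,5)=1
t=6: g(6,-4)=6 g(6,-2)=15 g(6,0)=20 g(6,2)=15 g(6,4)=6 g(6,6)=1
t=7: g(7,-5)=6 g(7,-3)=21 g(7,-1)=35 g(7,1)=35 g(7,3)=21 g(7,5)=7 g(7,7)=1
t=8: g(8,-4)=27 g(8,-2)=56 g(8,0)=70 g(8,2)=56 g(8,4)=28 g(8,6)=8 g(8,8)=1
t=9: g(9,-5)=27 g(9,-3)=83 g(9,-1)=126 g(9,1)=126 g(9,3)=84 g(9,5)=36 g(9,7)=9 g(9,9)=1
t=10: g(10,-4)=110 g(10,-2)=209 g(10,0)=252 g(10,2)=210 g(10,4)=120 g(10,6)=45 g(10,8)=10 g(10,10)=1
t=11: g(11,-5)=110 g(11,-3)=319 g(11,-1)=461 g(11,1)=462 g(11,3)=330 g(11,5)=165 g(11,7)=55 g(11,9)=11 g(11,11)=1
t=12: g(12,-4)=429 g(12,-2)=780 g(12,0)=923 g(12,2)=792 g(12,4)=495 g(12,6)=220 g(12,8)=66 g(12,10)=12 g(12,12)=1
t=13: g(13,-5)=429 g(13,-3)=1209 g(13,-1)=1703 g(13,1)=1715 g(13,3)=1287 g(13,5)=715 g(13,7)=286 g(13,9)=78 g(13,11)=13 g(13,13)=1
t=14: g(14,-4)=1638 g(14,-2)=2912 g(14,0)=3418 g(14,2)=3002 g(14,4)=2002 g(14,6)=1001 g(14,8)=364 g(14,10)=91 g(14,12)=14 g(14,14)=1
t=15: g(15,-5)=1638 g(15,-3)=4550 g(15,-1)=6330 g(15,1)=6420 g(15,3)=5004 g(15,5)=3003 g(15,7)=1365 g(15,9)=455 g(15,11)=105 g(15,13)=15 g(15,15)=1
t=16: g(16,-4)=6188 g(16,-2)=10880 g(16,0)=12750 g(16,2)=11424 g(16,4)=8007 g(16,6)=4368 g(16,8)=1820 g(16,10)=560 g(16,12)=120 g(16,14)=16 g(16,16)=1
t=17: g(17,-5)=6188 g(17,-3)=17068 g(17,-1)=23630 g(17,1)=24174 g(17,3)=19431 g(17,5)=12375 g(17,7)=6188 g(17,9)=2380 g(17,11)=680 g(17,13)=136 g(17,15)=17 g(17,17)=1
t=18: g(18,-4)=23256 g(18,-2)=40698 g(18,0)=47804 g(18,2)=43605 g(18,4)=31806 g(18,6)=18563 g(18,8)=8568 g(18,10)=3060 g(18,12)=816 g(18,14)=153 g(18,16)=18 g(18,18)=1
t=19: g(19,-5)=23256 g(19,-3)=63954 g(19,-1)=88502 g(19,1)=91409 g(19,3)=75411 g(19,5)=50369 g(19,7)=27131 g(19,9)=11628 g(19,11)=3876 g(19,13)=969 g(19,15)=171 g(19,17)=19 g(19,19)=1
t=20: g(20,-4)=87210 g(20,-2)=152456 g(20,0)=179911 g(20,2)=166820 g(20,4)=125780 g(20,6)=77500 g(20,8)=38759 g(20,10)=15504 g(20,12)=4845 g(20,14)=1140 g(20,16)=190 g(20,18)=20 g(20,20)=1
t=21: g(21,-5)=87210 g(21,-3)=239666 g(21,-1)=332367 g(21,1)=346731 g(21,3)=292600 g(21,5)=203280 g(21,7)=116259 g(21,9)=54263 g(21,11)=20349 g(21,13)=5985 g(21,15)=1330 g(21,17)=210 g(21,19)=21 g(21,21)=1
t=22: g(22,-4)=326876 g(22,-2)=572033 g(22,0)=679098 g(22,2)=639331 g(22,4)=495880 g(22,6)=319539 g(22,8)=170522 g(22,10)=74612 g(22,12)=26334 g(22,14)=7315 g(22,16)=1540 g(22,18)=231 g(22,20)=22 g(22,22)=1
Paths never hitting -6: Σ_s g(22,s) = 3313334
Paths hitting -6: 2^22 - 3313334 = 880970
P = 880970/4194304 = 440485/2097152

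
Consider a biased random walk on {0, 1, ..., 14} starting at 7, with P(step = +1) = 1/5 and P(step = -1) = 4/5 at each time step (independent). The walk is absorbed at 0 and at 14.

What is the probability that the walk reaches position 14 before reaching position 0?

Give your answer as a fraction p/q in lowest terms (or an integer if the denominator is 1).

Biased walk: p = 1/5, q = 4/5, r = q/p = 4
Gambler's ruin: P(hit 14 before 0 | start at 7) = (1 - r^a)/(1 - r^N)
r^7 = 16384; r^14 = 268435456
P = (1 - 16384) / (1 - 268435456) = -16383 / -268435455 = 1/16385

Answer: 1/16385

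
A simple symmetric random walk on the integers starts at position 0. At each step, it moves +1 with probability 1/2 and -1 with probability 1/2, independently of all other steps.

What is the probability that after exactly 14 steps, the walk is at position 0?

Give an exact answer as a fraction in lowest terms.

To return to 0 after 14 steps: need exactly 7 steps of +1 and 7 of -1.
Favorable paths: C(14,7) = 3432
Total paths: 2^14 = 16384
P = 3432/16384 = 429/2048

Answer: 429/2048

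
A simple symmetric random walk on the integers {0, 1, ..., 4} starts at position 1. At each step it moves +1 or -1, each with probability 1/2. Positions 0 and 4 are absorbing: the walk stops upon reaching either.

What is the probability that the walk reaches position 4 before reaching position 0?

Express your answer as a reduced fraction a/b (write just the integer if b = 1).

Answer: 1/4

Derivation:
Symmetric walk (p = 1/2): the harmonic-function argument gives P(hit 4 before 0 | start at 1) = a/N.
P = 1/4 = 1/4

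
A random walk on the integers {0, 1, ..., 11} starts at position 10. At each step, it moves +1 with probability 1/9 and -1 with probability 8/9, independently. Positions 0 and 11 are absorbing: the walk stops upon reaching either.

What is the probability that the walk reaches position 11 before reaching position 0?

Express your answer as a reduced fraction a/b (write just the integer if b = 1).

Answer: 153391689/1227133513

Derivation:
Biased walk: p = 1/9, q = 8/9, r = q/p = 8
Gambler's ruin: P(hit 11 before 0 | start at 10) = (1 - r^a)/(1 - r^N)
r^10 = 1073741824; r^11 = 8589934592
P = (1 - 1073741824) / (1 - 8589934592) = -1073741823 / -8589934591 = 153391689/1227133513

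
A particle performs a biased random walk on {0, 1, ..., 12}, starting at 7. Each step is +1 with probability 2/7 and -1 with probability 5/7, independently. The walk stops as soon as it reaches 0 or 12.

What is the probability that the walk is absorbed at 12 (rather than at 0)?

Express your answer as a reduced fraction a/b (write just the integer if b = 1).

Answer: 831968/81378843

Derivation:
Biased walk: p = 2/7, q = 5/7, r = q/p = 5/2
Gambler's ruin: P(hit 12 before 0 | start at 7) = (1 - r^a)/(1 - r^N)
r^7 = 78125/128; r^12 = 244140625/4096
P = (1 - 78125/128) / (1 - 244140625/4096) = -77997/128 / -244136529/4096 = 831968/81378843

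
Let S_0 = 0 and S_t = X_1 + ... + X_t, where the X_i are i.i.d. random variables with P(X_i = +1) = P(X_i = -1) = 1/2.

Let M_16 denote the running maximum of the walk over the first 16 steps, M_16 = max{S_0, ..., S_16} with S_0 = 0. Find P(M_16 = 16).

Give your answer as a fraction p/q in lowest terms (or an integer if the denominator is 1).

Answer: 1/65536

Derivation:
Let M_16 = max(S_0,...,S_16). Use the reflection principle: for j ≥ 1, #{paths with M_16 ≥ j} = #{S_16 ≥ j} + #{S_16 ≥ j+1}.
By reflection, #{M_16 ≥ 16} = #{S_16 ≥ 16} + #{S_16 ≥ 17} = 1 + 0 = 1.
#{M_16 ≥ 17} = #{S_16 ≥ 17} + #{S_16 ≥ 18} = 0 + 0 = 0.
#{M_16 = 16} = 1 - 0 = 1.
P(M_16 = 16) = 1/65536 = 1/65536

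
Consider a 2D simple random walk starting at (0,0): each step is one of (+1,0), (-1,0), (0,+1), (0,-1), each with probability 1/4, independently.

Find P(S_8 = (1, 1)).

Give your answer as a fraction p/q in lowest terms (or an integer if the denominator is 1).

Let h be the number of horizontal steps (so 8-h are vertical). To end at (1,1) need (h+1)/2 right-steps and ((8-h)+1)/2 up-steps.
Sum over h with 1 ≤ h ≤ 7, h ≡ 1 (mod 2), 8-h ≡ 1 (mod 2):
h=1: C(8,1)·C(1,1)·C(7,4) = 8·1·35 = 280
h=3: C(8,3)·C(3,2)·C(5,3) = 56·3·10 = 1680
h=5: C(8,5)·C(5,3)·C(3,2) = 56·10·3 = 1680
h=7: C(8,7)·C(7,4)·C(1,1) = 8·35·1 = 280
Total favorable: 3920
Total paths: 4^8 = 65536
P = 3920/65536 = 245/4096

Answer: 245/4096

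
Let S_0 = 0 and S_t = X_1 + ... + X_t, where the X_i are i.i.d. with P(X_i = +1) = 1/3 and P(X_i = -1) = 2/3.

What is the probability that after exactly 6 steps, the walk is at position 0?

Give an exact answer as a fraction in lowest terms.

Answer: 160/729

Derivation:
To be at 0 after 6 steps: need exactly 3 steps of +1 and 3 of -1.
Number of such sequences: C(6,3) = 20
Each has probability (1/3)^3 · (2/3)^3 = 8/729
P = 20 · 8/729 = 160/729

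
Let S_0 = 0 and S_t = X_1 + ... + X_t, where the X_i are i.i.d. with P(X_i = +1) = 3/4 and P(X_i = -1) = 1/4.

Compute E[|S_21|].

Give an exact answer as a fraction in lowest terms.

S_21 takes values m ≡ 1 (mod 2) with |m| ≤ 21; P(S_21=m) = C(21,(21+m)/2) · (3/4)^((21+m)/2) · (1/4)^((21-m)/2).
Distribution: P(S=-21)=1/4398046511104, P(S=-19)=63/4398046511104, P(S=-17)=945/2199023255552, P(S=-15)=17955/2199023255552, P(S=-13)=484785/4398046511104, P(S=-11)=4944807/4398046511104, P(S=-9)=4944807/549755813888, P(S=-7)=31788045/549755813888, P(S=-5)=667548945/2199023255552, P(S=-3)=2892712095/2199023255552, P(S=-1)=5206881771/1099511627776, P(S=1)=15620645313/1099511627776, P(S=3)=78103226565/2199023255552, P(S=5)=162214393635/2199023255552, P(S=7)=69520454415/549755813888, P(S=9)=97328636181/549755813888, P(S=11)=875957725629/4398046511104, P(S=13)=772903875555/4398046511104, P(S=15)=257634625185/2199023255552, P(S=17)=122037454035/2199023255552, P(S=19)=73222472421/4398046511104, P(S=21)=10460353203/4398046511104
E[|S_21|] = Σ_m |m|·P(S_21=m) = 2892100112013/274877906944

Answer: 2892100112013/274877906944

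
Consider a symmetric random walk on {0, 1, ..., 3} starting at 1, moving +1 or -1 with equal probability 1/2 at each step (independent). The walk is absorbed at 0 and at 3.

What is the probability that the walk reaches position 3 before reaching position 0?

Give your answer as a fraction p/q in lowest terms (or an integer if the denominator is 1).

Symmetric walk (p = 1/2): the harmonic-function argument gives P(hit 3 before 0 | start at 1) = a/N.
P = 1/3 = 1/3

Answer: 1/3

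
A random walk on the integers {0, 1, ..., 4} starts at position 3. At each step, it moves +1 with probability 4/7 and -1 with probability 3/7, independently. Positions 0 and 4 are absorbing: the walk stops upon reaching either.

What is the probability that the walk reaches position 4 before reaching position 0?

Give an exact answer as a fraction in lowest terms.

Answer: 148/175

Derivation:
Biased walk: p = 4/7, q = 3/7, r = q/p = 3/4
Gambler's ruin: P(hit 4 before 0 | start at 3) = (1 - r^a)/(1 - r^N)
r^3 = 27/64; r^4 = 81/256
P = (1 - 27/64) / (1 - 81/256) = 37/64 / 175/256 = 148/175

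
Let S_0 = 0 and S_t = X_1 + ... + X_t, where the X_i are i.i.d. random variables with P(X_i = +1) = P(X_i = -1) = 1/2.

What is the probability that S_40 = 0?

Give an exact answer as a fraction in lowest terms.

Answer: 34461632205/274877906944

Derivation:
To return to 0 after 40 steps: need exactly 20 steps of +1 and 20 of -1.
Favorable paths: C(40,20) = 137846528820
Total paths: 2^40 = 1099511627776
P = 137846528820/1099511627776 = 34461632205/274877906944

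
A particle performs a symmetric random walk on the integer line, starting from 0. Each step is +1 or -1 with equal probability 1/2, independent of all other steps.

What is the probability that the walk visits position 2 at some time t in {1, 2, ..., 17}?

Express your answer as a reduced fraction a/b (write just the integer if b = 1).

Answer: 20613/32768

Derivation:
Count via complement. Let g(t,s) = #length-t paths at position s with S_1..S_t all ≠ 2.
g(t,s) = g(t-1,s-1) + g(t-1,s+1) for s ≠ 2; g(t,2) = 0.
t=0: g(0,0)=1
t=1: g(1,-1)=1 g(1,1)=1
t=2: g(2,-2)=1 g(2,0)=2
t=3: g(3,-3)=1 g(3,-1)=3 g(3,1)=2
t=4: g(4,-4)=1 g(4,-2)=4 g(4,0)=5
t=5: g(5,-5)=1 g(5,-3)=5 g(5,-1)=9 g(5,1)=5
t=6: g(6,-6)=1 g(6,-4)=6 g(6,-2)=14 g(6,0)=14
t=7: g(7,-7)=1 g(7,-5)=7 g(7,-3)=20 g(7,-1)=28 g(7,1)=14
t=8: g(8,-8)=1 g(8,-6)=8 g(8,-4)=27 g(8,-2)=48 g(8,0)=42
t=9: g(9,-9)=1 g(9,-7)=9 g(9,-5)=35 g(9,-3)=75 g(9,-1)=90 g(9,1)=42
t=10: g(10,-10)=1 g(10,-8)=10 g(10,-6)=44 g(10,-4)=110 g(10,-2)=165 g(10,0)=132
t=11: g(11,-11)=1 g(11,-9)=11 g(11,-7)=54 g(11,-5)=154 g(11,-3)=275 g(11,-1)=297 g(11,1)=132
t=12: g(12,-12)=1 g(12,-10)=12 g(12,-8)=65 g(12,-6)=208 g(12,-4)=429 g(12,-2)=572 g(12,0)=429
t=13: g(13,-13)=1 g(13,-11)=13 g(13,-9)=77 g(13,-7)=273 g(13,-5)=637 g(13,-3)=1001 g(13,-1)=1001 g(13,1)=429
t=14: g(14,-14)=1 g(14,-12)=14 g(14,-10)=90 g(14,-8)=350 g(14,-6)=910 g(14,-4)=1638 g(14,-2)=2002 g(14,0)=1430
t=15: g(15,-15)=1 g(15,-13)=15 g(15,-11)=104 g(15,-9)=440 g(15,-7)=1260 g(15,-5)=2548 g(15,-3)=3640 g(15,-1)=3432 g(15,1)=1430
t=16: g(16,-16)=1 g(16,-14)=16 g(16,-12)=119 g(16,-10)=544 g(16,-8)=1700 g(16,-6)=3808 g(16,-4)=6188 g(16,-2)=7072 g(16,0)=4862
t=17: g(17,-17)=1 g(17,-15)=17 g(17,-13)=135 g(17,-11)=663 g(17,-9)=2244 g(17,-7)=5508 g(17,-5)=9996 g(17,-3)=13260 g(17,-1)=11934 g(17,1)=4862
Paths never hitting 2: Σ_s g(17,s) = 48620
Paths hitting 2: 2^17 - 48620 = 82452
P = 82452/131072 = 20613/32768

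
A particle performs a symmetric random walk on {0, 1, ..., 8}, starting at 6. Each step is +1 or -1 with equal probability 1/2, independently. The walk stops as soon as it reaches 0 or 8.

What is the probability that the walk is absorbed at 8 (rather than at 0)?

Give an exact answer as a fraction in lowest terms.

Answer: 3/4

Derivation:
Symmetric walk (p = 1/2): the harmonic-function argument gives P(hit 8 before 0 | start at 6) = a/N.
P = 6/8 = 3/4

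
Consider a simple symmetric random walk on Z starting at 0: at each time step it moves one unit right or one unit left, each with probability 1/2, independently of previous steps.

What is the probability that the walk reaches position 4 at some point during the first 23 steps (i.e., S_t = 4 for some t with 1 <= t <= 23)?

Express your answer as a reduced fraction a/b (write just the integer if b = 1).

Count via complement. Let g(t,s) = #length-t paths at position s with S_1..S_t all ≠ 4.
g(t,s) = g(t-1,s-1) + g(t-1,s+1) for s ≠ 4; g(t,4) = 0.
t=0: g(0,0)=1
t=1: g(1,-1)=1 g(1,1)=1
t=2: g(2,-2)=1 g(2,0)=2 g(2,2)=1
t=3: g(3,-3)=1 g(3,-1)=3 g(3,1)=3 g(3,3)=1
t=4: g(4,-4)=1 g(4,-2)=4 g(4,0)=6 g(4,2)=4
t=5: g(5,-5)=1 g(5,-3)=5 g(5,-1)=10 g(5,1)=10 g(5,3)=4
t=6: g(6,-6)=1 g(6,-4)=6 g(6,-2)=15 g(6,0)=20 g(6,2)=14
t=7: g(7,-7)=1 g(7,-5)=7 g(7,-3)=21 g(7,-1)=35 g(7,1)=34 g(7,3)=14
t=8: g(8,-8)=1 g(8,-6)=8 g(8,-4)=28 g(8,-2)=56 g(8,0)=69 g(8,2)=48
t=9: g(9,-9)=1 g(9,-7)=9 g(9,-5)=36 g(9,-3)=84 g(9,-1)=125 g(9,1)=117 g(9,3)=48
t=10: g(10,-10)=1 g(10,-8)=10 g(10,-6)=45 g(10,-4)=120 g(10,-2)=209 g(10,0)=242 g(10,2)=165
t=11: g(11,-11)=1 g(11,-9)=11 g(11,-7)=55 g(11,-5)=165 g(11,-3)=329 g(11,-1)=451 g(11,1)=407 g(11,3)=165
t=12: g(12,-12)=1 g(12,-10)=12 g(12,-8)=66 g(12,-6)=220 g(12,-4)=494 g(12,-2)=780 g(12,0)=858 g(12,2)=572
t=13: g(13,-13)=1 g(13,-11)=13 g(13,-9)=78 g(13,-7)=286 g(13,-5)=714 g(13,-3)=1274 g(13,-1)=1638 g(13,1)=1430 g(13,3)=572
t=14: g(14,-14)=1 g(14,-12)=14 g(14,-10)=91 g(14,-8)=364 g(14,-6)=1000 g(14,-4)=1988 g(14,-2)=2912 g(14,0)=3068 g(14,2)=2002
t=15: g(15,-15)=1 g(15,-13)=15 g(15,-11)=105 g(15,-9)=455 g(15,-7)=1364 g(15,-5)=2988 g(15,-3)=4900 g(15,-1)=5980 g(15,1)=5070 g(15,3)=2002
t=16: g(16,-16)=1 g(16,-14)=16 g(16,-12)=120 g(16,-10)=560 g(16,-8)=1819 g(16,-6)=4352 g(16,-4)=7888 g(16,-2)=10880 g(16,0)=11050 g(16,2)=7072
t=17: g(17,-17)=1 g(17,-15)=17 g(17,-13)=136 g(17,-11)=680 g(17,-9)=2379 g(17,-7)=6171 g(17,-5)=12240 g(17,-3)=18768 g(17,-1)=21930 g(17,1)=18122 g(17,3)=7072
t=18: g(18,-18)=1 g(18,-16)=18 g(18,-14)=153 g(18,-12)=816 g(18,-10)=3059 g(18,-8)=8550 g(18,-6)=18411 g(18,-4)=31008 g(18,-2)=40698 g(18,0)=40052 g(18,2)=25194
t=19: g(19,-19)=1 g(19,-17)=19 g(19,-15)=171 g(19,-13)=969 g(19,-11)=3875 g(19,-9)=11609 g(19,-7)=26961 g(19,-5)=49419 g(19,-3)=71706 g(19,-1)=80750 g(19,1)=65246 g(19,3)=25194
t=20: g(20,-20)=1 g(20,-18)=20 g(20,-16)=190 g(20,-14)=1140 g(20,-12)=4844 g(20,-10)=15484 g(20,-8)=38570 g(20,-6)=76380 g(20,-4)=121125 g(20,-2)=152456 g(20,0)=145996 g(20,2)=90440
t=21: g(21,-21)=1 g(21,-19)=21 g(21,-17)=210 g(21,-15)=1330 g(21,-13)=5984 g(21,-11)=20328 g(21,-9)=54054 g(21,-7)=114950 g(21,-5)=197505 g(21,-3)=273581 g(21,-1)=298452 g(21,1)=236436 g(21,3)=90440
t=22: g(22,-22)=1 g(22,-20)=22 g(22,-18)=231 g(22,-16)=1540 g(22,-14)=7314 g(22,-12)=26312 g(22,-10)=74382 g(22,-8)=169004 g(22,-6)=312455 g(22,-4)=471086 g(22,-2)=572033 g(22,0)=534888 g(22,2)=326876
t=23: g(23,-23)=1 g(23,-21)=23 g(23,-19)=253 g(23,-17)=1771 g(23,-15)=8854 g(23,-13)=33626 g(23,-11)=100694 g(23,-9)=243386 g(23,-7)=481459 g(23,-5)=783541 g(23,-3)=1043119 g(23,-1)=1106921 g(23,1)=861764 g(23,3)=326876
Paths never hitting 4: Σ_s g(23,s) = 4992288
Paths hitting 4: 2^23 - 4992288 = 3396320
P = 3396320/8388608 = 106135/262144

Answer: 106135/262144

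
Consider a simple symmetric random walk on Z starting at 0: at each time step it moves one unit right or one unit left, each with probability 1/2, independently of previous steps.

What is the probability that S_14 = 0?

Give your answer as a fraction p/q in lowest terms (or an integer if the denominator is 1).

Answer: 429/2048

Derivation:
To return to 0 after 14 steps: need exactly 7 steps of +1 and 7 of -1.
Favorable paths: C(14,7) = 3432
Total paths: 2^14 = 16384
P = 3432/16384 = 429/2048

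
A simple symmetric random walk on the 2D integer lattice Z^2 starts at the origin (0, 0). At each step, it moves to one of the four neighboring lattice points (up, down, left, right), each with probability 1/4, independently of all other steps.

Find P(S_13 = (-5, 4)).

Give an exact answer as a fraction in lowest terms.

Answer: 16731/8388608

Derivation:
Let h be the number of horizontal steps (so 13-h are vertical). To end at (-5,4) need (h-5)/2 right-steps and ((13-h)+4)/2 up-steps.
Sum over h with 5 ≤ h ≤ 9, h ≡ 1 (mod 2), 13-h ≡ 0 (mod 2):
h=5: C(13,5)·C(5,0)·C(8,6) = 1287·1·28 = 36036
h=7: C(13,7)·C(7,1)·C(6,5) = 1716·7·6 = 72072
h=9: C(13,9)·C(9,2)·C(4,4) = 715·36·1 = 25740
Total favorable: 133848
Total paths: 4^13 = 67108864
P = 133848/67108864 = 16731/8388608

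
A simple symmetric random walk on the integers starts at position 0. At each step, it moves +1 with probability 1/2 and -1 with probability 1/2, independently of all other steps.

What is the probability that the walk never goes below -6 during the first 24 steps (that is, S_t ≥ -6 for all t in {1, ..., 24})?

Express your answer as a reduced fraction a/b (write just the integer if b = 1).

Answer: 3558491/4194304

Derivation:
Let f(t,s) = #length-t paths at position s with S_1..S_t all ≥ -6.
f(t,s) = f(t-1,s-1) + f(t-1,s+1) for s ≥ -6; f(t,s) = 0 for s < -6.
t=0: f(0,0)=1
t=1: f(1,-1)=1 f(1,1)=1
t=2: f(2,-2)=1 f(2,0)=2 f(2,2)=1
t=3: f(3,-3)=1 f(3,-1)=3 f(3,1)=3 f(3,3)=1
t=4: f(4,-4)=1 f(4,-2)=4 f(4,0)=6 f(4,2)=4 f(4,4)=1
t=5: f(5,-5)=1 f(5,-3)=5 f(5,-1)=10 f(5,1)=10 f(5,3)=5 f(5,5)=1
t=6: f(6,-6)=1 f(6,-4)=6 f(6,-2)=15 f(6,0)=20 f(6,2)=15 f(6,4)=6 f(6,6)=1
t=7: f(7,-5)=7 f(7,-3)=21 f(7,-1)=35 f(7,1)=35 f(7,3)=21 f(7,5)=7 f(7,7)=1
t=8: f(8,-6)=7 f(8,-4)=28 f(8,-2)=56 f(8,0)=70 f(8,2)=56 f(8,4)=28 f(8,6)=8 f(8,8)=1
t=9: f(9,-5)=35 f(9,-3)=84 f(9,-1)=126 f(9,1)=126 f(9,3)=84 f(9,5)=36 f(9,7)=9 f(9,9)=1
t=10: f(10,-6)=35 f(10,-4)=119 f(10,-2)=210 f(10,0)=252 f(10,2)=210 f(10,4)=120 f(10,6)=45 f(10,8)=10 f(10,10)=1
t=11: f(11,-5)=154 f(11,-3)=329 f(11,-1)=462 f(11,1)=462 f(11,3)=330 f(11,5)=165 f(11,7)=55 f(11,9)=11 f(11,11)=1
t=12: f(12,-6)=154 f(12,-4)=483 f(12,-2)=791 f(12,0)=924 f(12,2)=792 f(12,4)=495 f(12,6)=220 f(12,8)=66 f(12,10)=12 f(12,12)=1
t=13: f(13,-5)=637 f(13,-3)=1274 f(13,-1)=1715 f(13,1)=1716 f(13,3)=1287 f(13,5)=715 f(13,7)=286 f(13,9)=78 f(13,11)=13 f(13,13)=1
t=14: f(14,-6)=637 f(14,-4)=1911 f(14,-2)=2989 f(14,0)=3431 f(14,2)=3003 f(14,4)=2002 f(14,6)=1001 f(14,8)=364 f(14,10)=91 f(14,12)=14 f(14,14)=1
t=15: f(15,-5)=2548 f(15,-3)=4900 f(15,-1)=6420 f(15,1)=6434 f(15,3)=5005 f(15,5)=3003 f(15,7)=1365 f(15,9)=455 f(15,11)=105 f(15,13)=15 f(15,15)=1
t=16: f(16,-6)=2548 f(16,-4)=7448 f(16,-2)=11320 f(16,0)=12854 f(16,2)=11439 f(16,4)=8008 f(16,6)=4368 f(16,8)=1820 f(16,10)=560 f(16,12)=120 f(16,14)=16 f(16,16)=1
t=17: f(17,-5)=9996 f(17,-3)=18768 f(17,-1)=24174 f(17,1)=24293 f(17,3)=19447 f(17,5)=12376 f(17,7)=6188 f(17,9)=2380 f(17,11)=680 f(17,13)=136 f(17,15)=17 f(17,17)=1
t=18: f(18,-6)=9996 f(18,-4)=28764 f(18,-2)=42942 f(18,0)=48467 f(18,2)=43740 f(18,4)=31823 f(18,6)=18564 f(18,8)=8568 f(18,10)=3060 f(18,12)=816 f(18,14)=153 f(18,16)=18 f(18,18)=1
t=19: f(19,-5)=38760 f(19,-3)=71706 f(19,-1)=91409 f(19,1)=92207 f(19,3)=75563 f(19,5)=50387 f(19,7)=27132 f(19,9)=11628 f(19,11)=3876 f(19,13)=969 f(19,15)=171 f(19,17)=19 f(19,19)=1
t=20: f(20,-6)=38760 f(20,-4)=110466 f(20,-2)=163115 f(20,0)=183616 f(20,2)=167770 f(20,4)=125950 f(20,6)=77519 f(20,8)=38760 f(20,10)=15504 f(20,12)=4845 f(20,14)=1140 f(20,16)=190 f(20,18)=20 f(20,20)=1
t=21: f(21,-5)=149226 f(21,-3)=273581 f(21,-1)=346731 f(21,1)=351386 f(21,3)=293720 f(21,5)=203469 f(21,7)=116279 f(21,9)=54264 f(21,11)=20349 f(21,13)=5985 f(21,15)=1330 f(21,17)=210 f(21,19)=21 f(21,21)=1
t=22: f(22,-6)=149226 f(22,-4)=422807 f(22,-2)=620312 f(22,0)=698117 f(22,2)=645106 f(22,4)=497189 f(22,6)=319748 f(22,8)=170543 f(22,10)=74613 f(22,12)=26334 f(22,14)=7315 f(22,16)=1540 f(22,18)=231 f(22,20)=22 f(22,22)=1
t=23: f(23,-5)=572033 f(23,-3)=1043119 f(23,-1)=1318429 f(23,1)=1343223 f(23,3)=1142295 f(23,5)=816937 f(23,7)=490291 f(23,9)=245156 f(23,11)=100947 f(23,13)=33649 f(23,15)=8855 f(23,17)=1771 f(23,19)=253 f(23,21)=23 f(23,23)=1
t=24: f(24,-6)=572033 f(24,-4)=1615152 f(24,-2)=2361548 f(24,0)=2661652 f(24,2)=2485518 f(24,4)=1959232 f(24,6)=1307228 f(24,8)=735447 f(24,10)=346103 f(24,12)=134596 f(24,14)=42504 f(24,16)=10626 f(24,18)=2024 f(24,20)=276 f(24,22)=24 f(24,24)=1
Σ_s f(24,s) = 14233964
P = 14233964/16777216 = 3558491/4194304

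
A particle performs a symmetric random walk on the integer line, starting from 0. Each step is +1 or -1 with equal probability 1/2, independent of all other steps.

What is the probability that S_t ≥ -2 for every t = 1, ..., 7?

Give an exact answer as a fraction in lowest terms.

Answer: 91/128

Derivation:
Let f(t,s) = #length-t paths at position s with S_1..S_t all ≥ -2.
f(t,s) = f(t-1,s-1) + f(t-1,s+1) for s ≥ -2; f(t,s) = 0 for s < -2.
t=0: f(0,0)=1
t=1: f(1,-1)=1 f(1,1)=1
t=2: f(2,-2)=1 f(2,0)=2 f(2,2)=1
t=3: f(3,-1)=3 f(3,1)=3 f(3,3)=1
t=4: f(4,-2)=3 f(4,0)=6 f(4,2)=4 f(4,4)=1
t=5: f(5,-1)=9 f(5,1)=10 f(5,3)=5 f(5,5)=1
t=6: f(6,-2)=9 f(6,0)=19 f(6,2)=15 f(6,4)=6 f(6,6)=1
t=7: f(7,-1)=28 f(7,1)=34 f(7,3)=21 f(7,5)=7 f(7,7)=1
Σ_s f(7,s) = 91
P = 91/128 = 91/128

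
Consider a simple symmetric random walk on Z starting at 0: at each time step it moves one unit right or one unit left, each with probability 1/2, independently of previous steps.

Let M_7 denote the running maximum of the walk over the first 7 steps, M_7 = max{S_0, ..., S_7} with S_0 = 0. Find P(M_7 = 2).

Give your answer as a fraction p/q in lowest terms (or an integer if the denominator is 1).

Let M_7 = max(S_0,...,S_7). Use the reflection principle: for j ≥ 1, #{paths with M_7 ≥ j} = #{S_7 ≥ j} + #{S_7 ≥ j+1}.
By reflection, #{M_7 ≥ 2} = #{S_7 ≥ 2} + #{S_7 ≥ 3} = 29 + 29 = 58.
#{M_7 ≥ 3} = #{S_7 ≥ 3} + #{S_7 ≥ 4} = 29 + 8 = 37.
#{M_7 = 2} = 58 - 37 = 21.
P(M_7 = 2) = 21/128 = 21/128

Answer: 21/128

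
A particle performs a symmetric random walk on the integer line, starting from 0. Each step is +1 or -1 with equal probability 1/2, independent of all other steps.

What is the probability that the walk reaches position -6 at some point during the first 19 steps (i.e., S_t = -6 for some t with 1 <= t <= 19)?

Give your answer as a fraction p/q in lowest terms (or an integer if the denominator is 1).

Count via complement. Let g(t,s) = #length-t paths at position s with S_1..S_t all ≠ -6.
g(t,s) = g(t-1,s-1) + g(t-1,s+1) for s ≠ -6; g(t,-6) = 0.
t=0: g(0,0)=1
t=1: g(1,-1)=1 g(1,1)=1
t=2: g(2,-2)=1 g(2,0)=2 g(2,2)=1
t=3: g(3,-3)=1 g(3,-1)=3 g(3,1)=3 g(3,3)=1
t=4: g(4,-4)=1 g(4,-2)=4 g(4,0)=6 g(4,2)=4 g(4,4)=1
t=5: g(5,-5)=1 g(5,-3)=5 g(5,-1)=10 g(5,1)=10 g(5,3)=5 g(5,5)=1
t=6: g(6,-4)=6 g(6,-2)=15 g(6,0)=20 g(6,2)=15 g(6,4)=6 g(6,6)=1
t=7: g(7,-5)=6 g(7,-3)=21 g(7,-1)=35 g(7,1)=35 g(7,3)=21 g(7,5)=7 g(7,7)=1
t=8: g(8,-4)=27 g(8,-2)=56 g(8,0)=70 g(8,2)=56 g(8,4)=28 g(8,6)=8 g(8,8)=1
t=9: g(9,-5)=27 g(9,-3)=83 g(9,-1)=126 g(9,1)=126 g(9,3)=84 g(9,5)=36 g(9,7)=9 g(9,9)=1
t=10: g(10,-4)=110 g(10,-2)=209 g(10,0)=252 g(10,2)=210 g(10,4)=120 g(10,6)=45 g(10,8)=10 g(10,10)=1
t=11: g(11,-5)=110 g(11,-3)=319 g(11,-1)=461 g(11,1)=462 g(11,3)=330 g(11,5)=165 g(11,7)=55 g(11,9)=11 g(11,11)=1
t=12: g(12,-4)=429 g(12,-2)=780 g(12,0)=923 g(12,2)=792 g(12,4)=495 g(12,6)=220 g(12,8)=66 g(12,10)=12 g(12,12)=1
t=13: g(13,-5)=429 g(13,-3)=1209 g(13,-1)=1703 g(13,1)=1715 g(13,3)=1287 g(13,5)=715 g(13,7)=286 g(13,9)=78 g(13,11)=13 g(13,13)=1
t=14: g(14,-4)=1638 g(14,-2)=2912 g(14,0)=3418 g(14,2)=3002 g(14,4)=2002 g(14,6)=1001 g(14,8)=364 g(14,10)=91 g(14,12)=14 g(14,14)=1
t=15: g(15,-5)=1638 g(15,-3)=4550 g(15,-1)=6330 g(15,1)=6420 g(15,3)=5004 g(15,5)=3003 g(15,7)=1365 g(15,9)=455 g(15,11)=105 g(15,13)=15 g(15,15)=1
t=16: g(16,-4)=6188 g(16,-2)=10880 g(16,0)=12750 g(16,2)=11424 g(16,4)=8007 g(16,6)=4368 g(16,8)=1820 g(16,10)=560 g(16,12)=120 g(16,14)=16 g(16,16)=1
t=17: g(17,-5)=6188 g(17,-3)=17068 g(17,-1)=23630 g(17,1)=24174 g(17,3)=19431 g(17,5)=12375 g(17,7)=6188 g(17,9)=2380 g(17,11)=680 g(17,13)=136 g(17,15)=17 g(17,17)=1
t=18: g(18,-4)=23256 g(18,-2)=40698 g(18,0)=47804 g(18,2)=43605 g(18,4)=31806 g(18,6)=18563 g(18,8)=8568 g(18,10)=3060 g(18,12)=816 g(18,14)=153 g(18,16)=18 g(18,18)=1
t=19: g(19,-5)=23256 g(19,-3)=63954 g(19,-1)=88502 g(19,1)=91409 g(19,3)=75411 g(19,5)=50369 g(19,7)=27131 g(19,9)=11628 g(19,11)=3876 g(19,13)=969 g(19,15)=171 g(19,17)=19 g(19,19)=1
Paths never hitting -6: Σ_s g(19,s) = 436696
Paths hitting -6: 2^19 - 436696 = 87592
P = 87592/524288 = 10949/65536

Answer: 10949/65536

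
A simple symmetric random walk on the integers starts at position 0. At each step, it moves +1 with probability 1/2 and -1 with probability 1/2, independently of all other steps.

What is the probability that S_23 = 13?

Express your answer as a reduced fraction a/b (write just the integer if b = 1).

To reach position 13 after 23 steps: need 18 steps of +1 and 5 of -1.
Favorable paths: C(23,18) = 33649
Total paths: 2^23 = 8388608
P = 33649/8388608 = 33649/8388608

Answer: 33649/8388608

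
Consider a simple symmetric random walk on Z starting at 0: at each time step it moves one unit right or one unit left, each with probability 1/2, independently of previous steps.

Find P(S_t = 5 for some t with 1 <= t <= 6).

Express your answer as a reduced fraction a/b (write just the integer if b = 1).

Answer: 1/32

Derivation:
Count via complement. Let g(t,s) = #length-t paths at position s with S_1..S_t all ≠ 5.
g(t,s) = g(t-1,s-1) + g(t-1,s+1) for s ≠ 5; g(t,5) = 0.
t=0: g(0,0)=1
t=1: g(1,-1)=1 g(1,1)=1
t=2: g(2,-2)=1 g(2,0)=2 g(2,2)=1
t=3: g(3,-3)=1 g(3,-1)=3 g(3,1)=3 g(3,3)=1
t=4: g(4,-4)=1 g(4,-2)=4 g(4,0)=6 g(4,2)=4 g(4,4)=1
t=5: g(5,-5)=1 g(5,-3)=5 g(5,-1)=10 g(5,1)=10 g(5,3)=5
t=6: g(6,-6)=1 g(6,-4)=6 g(6,-2)=15 g(6,0)=20 g(6,2)=15 g(6,4)=5
Paths never hitting 5: Σ_s g(6,s) = 62
Paths hitting 5: 2^6 - 62 = 2
P = 2/64 = 1/32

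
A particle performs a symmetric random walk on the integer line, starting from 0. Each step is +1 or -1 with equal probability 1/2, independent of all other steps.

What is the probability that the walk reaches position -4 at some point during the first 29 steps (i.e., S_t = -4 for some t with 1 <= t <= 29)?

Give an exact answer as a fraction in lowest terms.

Answer: 123012781/268435456

Derivation:
Count via complement. Let g(t,s) = #length-t paths at position s with S_1..S_t all ≠ -4.
g(t,s) = g(t-1,s-1) + g(t-1,s+1) for s ≠ -4; g(t,-4) = 0.
t=0: g(0,0)=1
t=1: g(1,-1)=1 g(1,1)=1
t=2: g(2,-2)=1 g(2,0)=2 g(2,2)=1
t=3: g(3,-3)=1 g(3,-1)=3 g(3,1)=3 g(3,3)=1
t=4: g(4,-2)=4 g(4,0)=6 g(4,2)=4 g(4,4)=1
t=5: g(5,-3)=4 g(5,-1)=10 g(5,1)=10 g(5,3)=5 g(5,5)=1
t=6: g(6,-2)=14 g(6,0)=20 g(6,2)=15 g(6,4)=6 g(6,6)=1
t=7: g(7,-3)=14 g(7,-1)=34 g(7,1)=35 g(7,3)=21 g(7,5)=7 g(7,7)=1
t=8: g(8,-2)=48 g(8,0)=69 g(8,2)=56 g(8,4)=28 g(8,6)=8 g(8,8)=1
t=9: g(9,-3)=48 g(9,-1)=117 g(9,1)=125 g(9,3)=84 g(9,5)=36 g(9,7)=9 g(9,9)=1
t=10: g(10,-2)=165 g(10,0)=242 g(10,2)=209 g(10,4)=120 g(10,6)=45 g(10,8)=10 g(10,10)=1
t=11: g(11,-3)=165 g(11,-1)=407 g(11,1)=451 g(11,3)=329 g(11,5)=165 g(11,7)=55 g(11,9)=11 g(11,11)=1
t=12: g(12,-2)=572 g(12,0)=858 g(12,2)=780 g(12,4)=494 g(12,6)=220 g(12,8)=66 g(12,10)=12 g(12,12)=1
t=13: g(13,-3)=572 g(13,-1)=1430 g(13,1)=1638 g(13,3)=1274 g(13,5)=714 g(13,7)=286 g(13,9)=78 g(13,11)=13 g(13,13)=1
t=14: g(14,-2)=2002 g(14,0)=3068 g(14,2)=2912 g(14,4)=1988 g(14,6)=1000 g(14,8)=364 g(14,10)=91 g(14,12)=14 g(14,14)=1
t=15: g(15,-3)=2002 g(15,-1)=5070 g(15,1)=5980 g(15,3)=4900 g(15,5)=2988 g(15,7)=1364 g(15,9)=455 g(15,11)=105 g(15,13)=15 g(15,15)=1
t=16: g(16,-2)=7072 g(16,0)=11050 g(16,2)=10880 g(16,4)=7888 g(16,6)=4352 g(16,8)=1819 g(16,10)=560 g(16,12)=120 g(16,14)=16 g(16,16)=1
t=17: g(17,-3)=7072 g(17,-1)=18122 g(17,1)=21930 g(17,3)=18768 g(17,5)=12240 g(17,7)=6171 g(17,9)=2379 g(17,11)=680 g(17,13)=136 g(17,15)=17 g(17,17)=1
t=18: g(18,-2)=25194 g(18,0)=40052 g(18,2)=40698 g(18,4)=31008 g(18,6)=18411 g(18,8)=8550 g(18,10)=3059 g(18,12)=816 g(18,14)=153 g(18,16)=18 g(18,18)=1
t=19: g(19,-3)=25194 g(19,-1)=65246 g(19,1)=80750 g(19,3)=71706 g(19,5)=49419 g(19,7)=26961 g(19,9)=11609 g(19,11)=3875 g(19,13)=969 g(19,15)=171 g(19,17)=19 g(19,19)=1
t=20: g(20,-2)=90440 g(20,0)=145996 g(20,2)=152456 g(20,4)=121125 g(20,6)=76380 g(20,8)=38570 g(20,10)=15484 g(20,12)=4844 g(20,14)=1140 g(20,16)=190 g(20,18)=20 g(20,20)=1
t=21: g(21,-3)=90440 g(21,-1)=236436 g(21,1)=298452 g(21,3)=273581 g(21,5)=197505 g(21,7)=114950 g(21,9)=54054 g(21,11)=20328 g(21,13)=5984 g(21,15)=1330 g(21,17)=210 g(21,19)=21 g(21,21)=1
t=22: g(22,-2)=326876 g(22,0)=534888 g(22,2)=572033 g(22,4)=471086 g(22,6)=312455 g(22,8)=169004 g(22,10)=74382 g(22,12)=26312 g(22,14)=7314 g(22,16)=1540 g(22,18)=231 g(22,20)=22 g(22,22)=1
t=23: g(23,-3)=326876 g(23,-1)=861764 g(23,1)=1106921 g(23,3)=1043119 g(23,5)=783541 g(23,7)=481459 g(23,9)=243386 g(23,11)=100694 g(23,13)=33626 g(23,15)=8854 g(23,17)=1771 g(23,19)=253 g(23,21)=23 g(23,23)=1
t=24: g(24,-2)=1188640 g(24,0)=1968685 g(24,2)=2150040 g(24,4)=1826660 g(24,6)=1265000 g(24,8)=724845 g(24,10)=344080 g(24,12)=134320 g(24,14)=42480 g(24,16)=10625 g(24,18)=2024 g(24,20)=276 g(24,22)=24 g(24,24)=1
t=25: g(25,-3)=1188640 g(25,-1)=3157325 g(25,1)=4118725 g(25,3)=3976700 g(25,5)=3091660 g(25,7)=1989845 g(25,9)=1068925 g(25,11)=478400 g(25,13)=176800 g(25,15)=53105 g(25,17)=12649 g(25,19)=2300 g(25,21)=300 g(25,23)=25 g(25,25)=1
t=26: g(26,-2)=4345965 g(26,0)=7276050 g(26,2)=8095425 g(26,4)=7068360 g(26,6)=5081505 g(26,8)=3058770 g(26,10)=1547325 g(26,12)=655200 g(26,14)=229905 g(26,16)=65754 g(26,18)=14949 g(26,20)=2600 g(26,22)=325 g(26,24)=26 g(26,26)=1
t=27: g(27,-3)=4345965 g(27,-1)=11622015 g(27,1)=15371475 g(27,3)=15163785 g(27,5)=12149865 g(27,7)=8140275 g(27,9)=4606095 g(27,11)=2202525 g(27,13)=885105 g(27,15)=295659 g(27,17)=80703 g(27,19)=17549 g(27,21)=2925 g(27,23)=351 g(27,25)=27 g(27,27)=1
t=28: g(28,-2)=15967980 g(28,0)=26993490 g(28,2)=30535260 g(28,4)=27313650 g(28,6)=20290140 g(28,8)=12746370 g(28,10)=6808620 g(28,12)=3087630 g(28,14)=1180764 g(28,16)=376362 g(28,18)=98252 g(28,20)=20474 g(28,22)=3276 g(28,24)=378 g(28,26)=28 g(28,28)=1
t=29: g(29,-3)=15967980 g(29,-1)=42961470 g(29,1)=57528750 g(29,3)=57848910 g(29,5)=47603790 g(29,7)=33036510 g(29,9)=19554990 g(29,11)=9896250 g(29,13)=4268394 g(29,15)=1557126 g(29,17)=474614 g(29,19)=118726 g(29,21)=23750 g(29,23)=3654 g(29,25)=406 g(29,27)=29 g(29,29)=1
Paths never hitting -4: Σ_s g(29,s) = 290845350
Paths hitting -4: 2^29 - 290845350 = 246025562
P = 246025562/536870912 = 123012781/268435456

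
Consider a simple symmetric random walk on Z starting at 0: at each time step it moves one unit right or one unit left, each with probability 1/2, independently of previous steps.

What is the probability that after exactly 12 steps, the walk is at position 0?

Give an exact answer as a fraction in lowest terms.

To return to 0 after 12 steps: need exactly 6 steps of +1 and 6 of -1.
Favorable paths: C(12,6) = 924
Total paths: 2^12 = 4096
P = 924/4096 = 231/1024

Answer: 231/1024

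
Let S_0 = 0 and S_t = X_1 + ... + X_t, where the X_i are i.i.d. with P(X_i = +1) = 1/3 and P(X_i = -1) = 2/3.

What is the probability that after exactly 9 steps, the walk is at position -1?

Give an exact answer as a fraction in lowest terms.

To reach position -1 after 9 steps: need 4 steps of +1 and 5 steps of -1.
Number of such sequences: C(9,4) = 126
Each has probability (1/3)^4 · (2/3)^5 = 32/19683
P = 126 · 32/19683 = 448/2187

Answer: 448/2187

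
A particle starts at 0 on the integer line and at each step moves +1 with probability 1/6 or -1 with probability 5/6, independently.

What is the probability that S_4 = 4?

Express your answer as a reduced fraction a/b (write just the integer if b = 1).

To reach position 4 after 4 steps: need 4 steps of +1 and 0 steps of -1.
Number of such sequences: C(4,4) = 1
Each has probability (1/6)^4 · (5/6)^0 = 1/1296
P = 1 · 1/1296 = 1/1296

Answer: 1/1296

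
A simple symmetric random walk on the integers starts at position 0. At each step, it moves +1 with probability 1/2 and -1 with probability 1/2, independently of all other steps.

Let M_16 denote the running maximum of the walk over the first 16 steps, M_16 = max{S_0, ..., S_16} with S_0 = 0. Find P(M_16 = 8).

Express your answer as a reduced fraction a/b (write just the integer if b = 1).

Answer: 455/16384

Derivation:
Let M_16 = max(S_0,...,S_16). Use the reflection principle: for j ≥ 1, #{paths with M_16 ≥ j} = #{S_16 ≥ j} + #{S_16 ≥ j+1}.
By reflection, #{M_16 ≥ 8} = #{S_16 ≥ 8} + #{S_16 ≥ 9} = 2517 + 697 = 3214.
#{M_16 ≥ 9} = #{S_16 ≥ 9} + #{S_16 ≥ 10} = 697 + 697 = 1394.
#{M_16 = 8} = 3214 - 1394 = 1820.
P(M_16 = 8) = 1820/65536 = 455/16384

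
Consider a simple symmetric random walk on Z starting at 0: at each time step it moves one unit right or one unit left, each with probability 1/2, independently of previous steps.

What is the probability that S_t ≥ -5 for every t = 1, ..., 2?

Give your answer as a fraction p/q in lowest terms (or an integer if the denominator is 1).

Let f(t,s) = #length-t paths at position s with S_1..S_t all ≥ -5.
f(t,s) = f(t-1,s-1) + f(t-1,s+1) for s ≥ -5; f(t,s) = 0 for s < -5.
t=0: f(0,0)=1
t=1: f(1,-1)=1 f(1,1)=1
t=2: f(2,-2)=1 f(2,0)=2 f(2,2)=1
Σ_s f(2,s) = 4
P = 4/4 = 1

Answer: 1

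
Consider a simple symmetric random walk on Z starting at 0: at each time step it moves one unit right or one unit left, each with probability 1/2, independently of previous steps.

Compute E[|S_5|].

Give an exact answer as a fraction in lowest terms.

S_5 takes values m ≡ 1 (mod 2) with |m| ≤ 5; P(S_5=m) = C(5,(5+m)/2)/2^5.
Total paths: 2^5 = 32
Distribution: P(S=-5)=1/32, P(S=-3)=5/32, P(S=-1)=10/32, P(S=1)=10/32, P(S=3)=5/32, P(S=5)=1/32
E[|S_5|] = Σ_m |m|·P(S_5=m) = 60/32 = 15/8

Answer: 15/8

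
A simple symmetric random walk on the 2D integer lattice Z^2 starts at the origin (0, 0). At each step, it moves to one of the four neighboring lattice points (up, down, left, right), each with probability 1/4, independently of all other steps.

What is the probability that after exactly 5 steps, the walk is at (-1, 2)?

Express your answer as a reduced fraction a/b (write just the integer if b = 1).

Answer: 25/512

Derivation:
Let h be the number of horizontal steps (so 5-h are vertical). To end at (-1,2) need (h-1)/2 right-steps and ((5-h)+2)/2 up-steps.
Sum over h with 1 ≤ h ≤ 3, h ≡ 1 (mod 2), 5-h ≡ 0 (mod 2):
h=1: C(5,1)·C(1,0)·C(4,3) = 5·1·4 = 20
h=3: C(5,3)·C(3,1)·C(2,2) = 10·3·1 = 30
Total favorable: 50
Total paths: 4^5 = 1024
P = 50/1024 = 25/512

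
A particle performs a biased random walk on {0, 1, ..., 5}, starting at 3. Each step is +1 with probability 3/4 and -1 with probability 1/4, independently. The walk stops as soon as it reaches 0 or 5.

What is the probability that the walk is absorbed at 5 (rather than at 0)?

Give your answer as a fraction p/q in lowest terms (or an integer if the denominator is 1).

Answer: 117/121

Derivation:
Biased walk: p = 3/4, q = 1/4, r = q/p = 1/3
Gambler's ruin: P(hit 5 before 0 | start at 3) = (1 - r^a)/(1 - r^N)
r^3 = 1/27; r^5 = 1/243
P = (1 - 1/27) / (1 - 1/243) = 26/27 / 242/243 = 117/121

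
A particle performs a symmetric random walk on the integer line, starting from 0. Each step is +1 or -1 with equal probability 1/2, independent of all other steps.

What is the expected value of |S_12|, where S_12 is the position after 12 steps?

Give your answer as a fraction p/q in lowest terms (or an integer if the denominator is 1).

S_12 takes values m ≡ 0 (mod 2) with |m| ≤ 12; P(S_12=m) = C(12,(12+m)/2)/2^12.
Total paths: 2^12 = 4096
Distribution: P(S=-12)=1/4096, P(S=-10)=12/4096, P(S=-8)=66/4096, P(S=-6)=220/4096, P(S=-4)=495/4096, P(S=-2)=792/4096, P(S=0)=924/4096, P(S=2)=792/4096, P(S=4)=495/4096, P(S=6)=220/4096, P(S=8)=66/4096, P(S=10)=12/4096, P(S=12)=1/4096
E[|S_12|] = Σ_m |m|·P(S_12=m) = 11088/4096 = 693/256

Answer: 693/256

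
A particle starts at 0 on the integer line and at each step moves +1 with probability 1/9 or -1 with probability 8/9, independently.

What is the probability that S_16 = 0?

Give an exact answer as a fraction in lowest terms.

Answer: 23991418880/205891132094649

Derivation:
To be at 0 after 16 steps: need exactly 8 steps of +1 and 8 of -1.
Number of such sequences: C(16,8) = 12870
Each has probability (1/9)^8 · (8/9)^8 = 16777216/1853020188851841
P = 12870 · 16777216/1853020188851841 = 23991418880/205891132094649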